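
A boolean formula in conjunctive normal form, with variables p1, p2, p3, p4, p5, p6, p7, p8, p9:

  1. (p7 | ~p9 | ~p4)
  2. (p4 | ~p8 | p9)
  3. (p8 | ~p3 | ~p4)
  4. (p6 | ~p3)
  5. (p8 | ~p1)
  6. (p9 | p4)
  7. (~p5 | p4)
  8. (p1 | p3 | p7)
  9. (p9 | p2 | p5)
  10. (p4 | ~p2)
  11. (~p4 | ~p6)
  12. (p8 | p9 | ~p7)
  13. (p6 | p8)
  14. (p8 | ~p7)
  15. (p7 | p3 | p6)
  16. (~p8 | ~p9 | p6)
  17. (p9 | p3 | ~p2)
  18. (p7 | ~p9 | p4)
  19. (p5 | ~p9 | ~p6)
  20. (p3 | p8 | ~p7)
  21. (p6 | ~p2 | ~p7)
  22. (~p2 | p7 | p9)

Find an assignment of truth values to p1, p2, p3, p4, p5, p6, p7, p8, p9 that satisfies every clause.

p1=F, p2=F, p3=F, p4=T, p5=T, p6=F, p7=T, p8=T, p9=F

Check each clause:
  1. (~p9 | ~p4 | p7) — p7 is true.
  2. (p4 | ~p8 | p9) — p4 is true.
  3. (~p4 | ~p3 | p8) — p8 is true.
  4. (p6 | ~p3) — ~p3 is true.
  5. (~p1 | p8) — p8 is true.
  6. (p9 | p4) — p4 is true.
  7. (p4 | ~p5) — p4 is true.
  8. (p1 | p3 | p7) — p7 is true.
  9. (p5 | p2 | p9) — p5 is true.
  10. (p4 | ~p2) — p4 is true.
  11. (~p6 | ~p4) — ~p6 is true.
  12. (p8 | ~p7 | p9) — p8 is true.
  13. (p6 | p8) — p8 is true.
  14. (p8 | ~p7) — p8 is true.
  15. (p6 | p3 | p7) — p7 is true.
  16. (~p8 | p6 | ~p9) — ~p9 is true.
  17. (~p2 | p3 | p9) — ~p2 is true.
  18. (~p9 | p4 | p7) — p4 is true.
  19. (~p6 | p5 | ~p9) — ~p6 is true.
  20. (p8 | p3 | ~p7) — p8 is true.
  21. (~p7 | ~p2 | p6) — ~p2 is true.
  22. (~p2 | p7 | p9) — ~p2 is true.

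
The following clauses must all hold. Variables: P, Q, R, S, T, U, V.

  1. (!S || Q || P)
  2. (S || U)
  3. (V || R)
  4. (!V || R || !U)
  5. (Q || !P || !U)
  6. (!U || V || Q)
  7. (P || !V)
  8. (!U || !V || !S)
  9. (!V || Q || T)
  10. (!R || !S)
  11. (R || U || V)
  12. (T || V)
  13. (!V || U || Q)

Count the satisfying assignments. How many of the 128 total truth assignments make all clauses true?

6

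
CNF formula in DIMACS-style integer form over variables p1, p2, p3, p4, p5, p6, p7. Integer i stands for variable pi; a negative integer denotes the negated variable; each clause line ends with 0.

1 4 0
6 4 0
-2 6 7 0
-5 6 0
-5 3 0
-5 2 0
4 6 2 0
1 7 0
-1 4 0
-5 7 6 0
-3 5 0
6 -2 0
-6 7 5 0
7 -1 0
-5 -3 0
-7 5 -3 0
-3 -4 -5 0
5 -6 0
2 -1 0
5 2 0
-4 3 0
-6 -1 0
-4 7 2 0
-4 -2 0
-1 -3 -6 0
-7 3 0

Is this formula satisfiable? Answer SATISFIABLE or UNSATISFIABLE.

UNSATISFIABLE

p5 = True:
  propagation gives p6=True, p3=True; an empty clause results — contradiction.
p5 = False:
  propagation gives p3=False, p6=False, p4=True; an empty clause results — contradiction.
Every branch closes, so no satisfying assignment exists.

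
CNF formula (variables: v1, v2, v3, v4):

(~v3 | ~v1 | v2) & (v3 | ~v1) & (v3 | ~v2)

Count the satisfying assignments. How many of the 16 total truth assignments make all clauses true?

8

Case analysis on v3 and v1:
  v3=T, v1=T: remaining (v2,v4) ∈ {(T,F); (T,T)} — 2.
  v3=T, v1=F: remaining (v2,v4) ∈ {(F,F); (F,T); (T,F); (T,T)} — 4.
  v3=F, v1=T: a clause becomes empty — 0.
  v3=F, v1=F: remaining (v2,v4) ∈ {(F,F); (F,T)} — 2.
Total: 2 + 4 + 0 + 2 = 8.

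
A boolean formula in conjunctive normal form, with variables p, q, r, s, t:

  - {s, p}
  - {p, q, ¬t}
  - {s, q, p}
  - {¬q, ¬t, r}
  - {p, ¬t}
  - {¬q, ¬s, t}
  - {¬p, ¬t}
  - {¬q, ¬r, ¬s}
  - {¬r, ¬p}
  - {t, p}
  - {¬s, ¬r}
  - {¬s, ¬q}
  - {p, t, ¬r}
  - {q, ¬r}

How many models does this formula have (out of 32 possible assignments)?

3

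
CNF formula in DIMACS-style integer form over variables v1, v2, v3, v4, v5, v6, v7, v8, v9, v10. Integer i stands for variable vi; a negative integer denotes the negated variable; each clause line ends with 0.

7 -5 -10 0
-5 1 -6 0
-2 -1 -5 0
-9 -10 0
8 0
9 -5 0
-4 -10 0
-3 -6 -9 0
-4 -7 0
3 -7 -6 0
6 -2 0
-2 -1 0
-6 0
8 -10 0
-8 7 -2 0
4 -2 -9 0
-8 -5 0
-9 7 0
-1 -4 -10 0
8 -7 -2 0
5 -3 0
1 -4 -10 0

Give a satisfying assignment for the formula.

(v8) is a unit clause, so v8 = True.
Unit propagation: (!v6) forces v6 = False.
(!v2) is a unit clause, so v2 = False.
Unit propagation: (!v5) forces v5 = False.
The clause (!v3) is unit: v3 must be False.
Pure literal: v9 appears only negated; assign v9 = False.
v10 occurs only negated in the remaining clauses — set v10 = False.
Try v4 = True.
  then v7 is forced to False.
v1 is now unconstrained; take v1 = True.
Check each clause:
  1. (!v10 || !v5 || v7) — !v5 is true.
  2. (v1 || !v6 || !v5) — v1 is true.
  3. (!v1 || !v5 || !v2) — !v5 is true.
  4. (!v9 || !v10) — !v10 is true.
  5. (v8) — v8 is true.
  6. (v9 || !v5) — !v5 is true.
  7. (!v10 || !v4) — !v10 is true.
  8. (!v9 || !v3 || !v6) — !v6 is true.
  9. (!v7 || !v4) — !v7 is true.
  10. (!v7 || !v6 || v3) — !v7 is true.
  11. (v6 || !v2) — !v2 is true.
  12. (!v2 || !v1) — !v2 is true.
  13. (!v6) — !v6 is true.
  14. (!v10 || v8) — v8 is true.
  15. (!v2 || v7 || !v8) — !v2 is true.
  16. (v4 || !v2 || !v9) — v4 is true.
  17. (!v5 || !v8) — !v5 is true.
  18. (v7 || !v9) — !v9 is true.
  19. (!v10 || !v4 || !v1) — !v10 is true.
  20. (!v7 || !v2 || v8) — v8 is true.
  21. (!v3 || v5) — !v3 is true.
  22. (!v10 || !v4 || v1) — v1 is true.

v1=True, v2=False, v3=False, v4=True, v5=False, v6=False, v7=False, v8=True, v9=False, v10=False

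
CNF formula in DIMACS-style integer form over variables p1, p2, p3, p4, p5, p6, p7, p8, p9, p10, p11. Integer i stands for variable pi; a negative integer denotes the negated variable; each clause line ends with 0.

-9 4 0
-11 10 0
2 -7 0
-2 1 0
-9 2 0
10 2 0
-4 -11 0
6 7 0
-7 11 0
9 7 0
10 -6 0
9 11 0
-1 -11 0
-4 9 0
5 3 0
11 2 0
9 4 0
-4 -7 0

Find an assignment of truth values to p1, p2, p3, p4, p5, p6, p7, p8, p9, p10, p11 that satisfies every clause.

Pure literal: p3 appears only positively; assign p3 = True.
p5 occurs only positively in the remaining clauses — set p5 = True.
Try p1 = True.
  then p11 is forced to False.
  then p7 is forced to False.
  then p6 is forced to True.
  then p9 is forced to True.
  then p4 is forced to True.
  then p2 is forced to True.
  then p10 is forced to True.
p8 is now unconstrained; take p8 = True.
Every clause has at least one true literal under this assignment.

p1=T, p2=T, p3=T, p4=T, p5=T, p6=T, p7=F, p8=T, p9=T, p10=T, p11=F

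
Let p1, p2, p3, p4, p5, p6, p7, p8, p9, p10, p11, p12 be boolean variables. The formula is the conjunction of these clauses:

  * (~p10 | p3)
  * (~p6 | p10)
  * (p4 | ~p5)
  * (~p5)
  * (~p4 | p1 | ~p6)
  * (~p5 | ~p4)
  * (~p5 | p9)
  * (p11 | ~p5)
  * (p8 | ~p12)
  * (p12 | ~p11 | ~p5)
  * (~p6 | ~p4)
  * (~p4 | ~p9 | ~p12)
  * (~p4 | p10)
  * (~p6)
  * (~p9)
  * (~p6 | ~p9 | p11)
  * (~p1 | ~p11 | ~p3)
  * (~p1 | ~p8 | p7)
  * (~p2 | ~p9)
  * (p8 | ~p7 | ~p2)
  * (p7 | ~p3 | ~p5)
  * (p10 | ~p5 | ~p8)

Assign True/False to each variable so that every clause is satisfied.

The clause (~p5) is unit: p5 must be False.
Unit propagation: (~p6) forces p6 = False.
Unit propagation: (~p9) forces p9 = False.
p4 occurs only negated in the remaining clauses — set p4 = False.
p12 occurs only negated in the remaining clauses — set p12 = False.
Try p1 = True.
Branch on p2: take p2 = True.
Branch on p3: take p3 = False.
  then p10 is forced to False.
The remaining clauses are satisfied by p7 = False, p8 = False, p11 = True.

p1=T  p2=T  p3=F  p4=F  p5=F  p6=F  p7=F  p8=F  p9=F  p10=F  p11=T  p12=F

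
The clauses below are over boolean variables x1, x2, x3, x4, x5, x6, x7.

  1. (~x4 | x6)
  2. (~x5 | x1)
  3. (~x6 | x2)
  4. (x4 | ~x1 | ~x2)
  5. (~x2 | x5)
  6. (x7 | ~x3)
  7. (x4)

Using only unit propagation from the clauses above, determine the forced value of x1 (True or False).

Unit clause (x4) sets x4 = True.
From (x6 | ~x4) and x4 = True: x6 = True.
In (~x6 | x2), ~x6 is now false; x2 must hold, so x2 = True.
(x5 | ~x2) with x2 = True leaves only x5, so x5 = True.
(~x5 | x1): since x5 = True, the clause reduces to (x1). x1 = True.

True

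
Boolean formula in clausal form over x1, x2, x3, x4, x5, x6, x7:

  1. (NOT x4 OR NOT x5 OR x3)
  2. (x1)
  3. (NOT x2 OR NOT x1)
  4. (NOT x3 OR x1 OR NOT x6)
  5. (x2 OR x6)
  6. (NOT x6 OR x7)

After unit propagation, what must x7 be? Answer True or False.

(x1) is a unit clause: x1 = True.
(NOT x2 OR NOT x1): since x1 = True, the clause reduces to (NOT x2). x2 = False.
(x2 OR x6): since x2 = False, the clause reduces to (x6). x6 = True.
(x7 OR NOT x6): since x6 = True, the clause reduces to (x7). x7 = True.

True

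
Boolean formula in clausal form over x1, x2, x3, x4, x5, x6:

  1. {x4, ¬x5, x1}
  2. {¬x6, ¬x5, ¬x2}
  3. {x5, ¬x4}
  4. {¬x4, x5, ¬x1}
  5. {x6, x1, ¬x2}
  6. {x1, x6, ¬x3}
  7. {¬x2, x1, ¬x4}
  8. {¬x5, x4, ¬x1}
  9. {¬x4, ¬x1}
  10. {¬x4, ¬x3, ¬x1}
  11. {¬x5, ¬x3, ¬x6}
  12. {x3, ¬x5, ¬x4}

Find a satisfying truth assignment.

x1=False, x2=True, x3=False, x4=False, x5=False, x6=True

Branch on x1: take x1 = False.
Branch on x2: take x2 = True.
  then x6 is forced to True.
  then x5 is forced to False.
  then x4 is forced to False.
x3 is now unconstrained; take x3 = False.
Every clause has at least one true literal under this assignment.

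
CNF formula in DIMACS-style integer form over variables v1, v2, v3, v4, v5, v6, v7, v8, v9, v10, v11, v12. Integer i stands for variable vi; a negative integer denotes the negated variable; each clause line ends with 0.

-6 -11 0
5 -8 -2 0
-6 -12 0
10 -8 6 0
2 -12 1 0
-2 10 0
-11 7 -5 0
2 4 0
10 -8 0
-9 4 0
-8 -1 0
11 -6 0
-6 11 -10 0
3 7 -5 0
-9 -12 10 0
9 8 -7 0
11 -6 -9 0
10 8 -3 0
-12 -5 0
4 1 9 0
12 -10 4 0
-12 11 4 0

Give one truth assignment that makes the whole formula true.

v4 occurs only positively in the remaining clauses — set v4 = True.
Set v1 = False and propagate.
Try v2 = False.
  then v12 is forced to False.
The remaining clauses are satisfied by v3 = True, v5 = False, v6 = False, v7 = False, v8 = False, v9 = False, v10 = True, v11 = False.
Every clause has at least one true literal under this assignment.

v1=F, v2=F, v3=T, v4=T, v5=F, v6=F, v7=F, v8=F, v9=F, v10=T, v11=F, v12=F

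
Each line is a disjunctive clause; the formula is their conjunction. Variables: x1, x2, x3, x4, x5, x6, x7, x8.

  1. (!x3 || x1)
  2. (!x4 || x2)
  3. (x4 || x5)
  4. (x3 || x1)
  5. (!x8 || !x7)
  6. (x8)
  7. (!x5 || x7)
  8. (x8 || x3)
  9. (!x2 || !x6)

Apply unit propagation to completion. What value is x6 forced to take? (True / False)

False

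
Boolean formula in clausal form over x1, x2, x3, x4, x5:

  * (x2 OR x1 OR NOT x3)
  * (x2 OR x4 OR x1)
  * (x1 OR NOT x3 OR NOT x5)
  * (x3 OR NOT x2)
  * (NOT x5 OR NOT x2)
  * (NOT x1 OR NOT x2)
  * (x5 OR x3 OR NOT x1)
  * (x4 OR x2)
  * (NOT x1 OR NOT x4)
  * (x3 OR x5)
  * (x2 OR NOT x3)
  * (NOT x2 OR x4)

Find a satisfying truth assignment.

x1=F  x2=T  x3=T  x4=T  x5=F

Check each clause:
  1. (NOT x3 OR x2 OR x1) — x2 is true.
  2. (x4 OR x1 OR x2) — x2 is true.
  3. (NOT x3 OR NOT x5 OR x1) — NOT x5 is true.
  4. (x3 OR NOT x2) — x3 is true.
  5. (NOT x2 OR NOT x5) — NOT x5 is true.
  6. (NOT x2 OR NOT x1) — NOT x1 is true.
  7. (x5 OR NOT x1 OR x3) — x3 is true.
  8. (x4 OR x2) — x2 is true.
  9. (NOT x1 OR NOT x4) — NOT x1 is true.
  10. (x3 OR x5) — x3 is true.
  11. (x2 OR NOT x3) — x2 is true.
  12. (x4 OR NOT x2) — x4 is true.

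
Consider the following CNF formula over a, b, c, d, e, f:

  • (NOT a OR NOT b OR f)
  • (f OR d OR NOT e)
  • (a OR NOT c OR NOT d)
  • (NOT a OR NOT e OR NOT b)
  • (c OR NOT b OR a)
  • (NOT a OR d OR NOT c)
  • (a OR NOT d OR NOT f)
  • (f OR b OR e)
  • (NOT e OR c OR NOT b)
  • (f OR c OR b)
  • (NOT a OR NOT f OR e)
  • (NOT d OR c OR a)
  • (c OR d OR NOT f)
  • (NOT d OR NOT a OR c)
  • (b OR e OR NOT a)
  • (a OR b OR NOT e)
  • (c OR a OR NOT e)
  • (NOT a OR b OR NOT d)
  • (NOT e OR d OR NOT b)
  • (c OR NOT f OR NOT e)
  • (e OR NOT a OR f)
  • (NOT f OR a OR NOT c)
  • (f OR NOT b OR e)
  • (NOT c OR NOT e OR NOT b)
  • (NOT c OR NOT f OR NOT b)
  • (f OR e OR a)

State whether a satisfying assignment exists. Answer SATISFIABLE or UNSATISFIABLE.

a = True:
  b = True:
    propagation gives f=True, e=False; an empty clause results — contradiction.
  b = False:
    propagation gives e=True, d=False, f=True, c=False; an empty clause results — contradiction.
a = False:
  c = True:
    propagation gives d=False, f=False, e=False; an empty clause results — contradiction.
  c = False:
    propagation gives b=False, f=True, d=False; an empty clause results — contradiction.
Every branch closes, so no satisfying assignment exists.

UNSATISFIABLE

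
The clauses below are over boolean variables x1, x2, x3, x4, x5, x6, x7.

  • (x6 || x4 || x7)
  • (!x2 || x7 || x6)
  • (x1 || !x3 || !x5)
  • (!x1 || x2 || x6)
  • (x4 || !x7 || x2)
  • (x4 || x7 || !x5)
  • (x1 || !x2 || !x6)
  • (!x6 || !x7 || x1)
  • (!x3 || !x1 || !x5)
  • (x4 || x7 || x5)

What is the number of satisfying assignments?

36

Case analysis on x7 and x1:
  x7=1, x1=1: 15 of the 32 assignments to (x2,x3,x4,x5,x6) work.
  x7=1, x1=0: 9 of the 32 assignments to (x2,x3,x4,x5,x6) work.
  x7=0, x1=1: x2 free; 3 ways for (x3,x4,x5,x6) × 2^1 = 6.
  x7=0, x1=0: x6 free; 3 ways for (x2,x3,x4,x5) × 2^1 = 6.
Total: 15 + 9 + 6 + 6 = 36.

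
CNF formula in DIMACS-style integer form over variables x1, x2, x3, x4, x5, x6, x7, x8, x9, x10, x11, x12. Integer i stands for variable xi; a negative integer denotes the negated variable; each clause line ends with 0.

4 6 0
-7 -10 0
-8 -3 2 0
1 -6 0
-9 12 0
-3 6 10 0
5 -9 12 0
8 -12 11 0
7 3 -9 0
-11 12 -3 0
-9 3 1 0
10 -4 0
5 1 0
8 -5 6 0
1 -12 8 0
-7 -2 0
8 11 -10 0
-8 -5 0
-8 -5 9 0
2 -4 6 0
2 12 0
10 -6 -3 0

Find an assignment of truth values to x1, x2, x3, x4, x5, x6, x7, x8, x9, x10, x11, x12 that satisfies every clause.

x1 = True, x2 = True, x3 = False, x4 = False, x5 = False, x6 = True, x7 = False, x8 = False, x9 = False, x10 = True, x11 = True, x12 = True

Check each clause:
  1. (x4 \/ x6) — x6 is true.
  2. (~x10 \/ ~x7) — ~x7 is true.
  3. (~x3 \/ ~x8 \/ x2) — ~x8 is true.
  4. (~x6 \/ x1) — x1 is true.
  5. (~x9 \/ x12) — x12 is true.
  6. (x6 \/ ~x3 \/ x10) — x10 is true.
  7. (x12 \/ x5 \/ ~x9) — x12 is true.
  8. (x8 \/ x11 \/ ~x12) — x11 is true.
  9. (~x9 \/ x7 \/ x3) — ~x9 is true.
  10. (~x3 \/ x12 \/ ~x11) — ~x3 is true.
  11. (~x9 \/ x3 \/ x1) — x1 is true.
  12. (x10 \/ ~x4) — x10 is true.
  13. (x1 \/ x5) — x1 is true.
  14. (x6 \/ ~x5 \/ x8) — ~x5 is true.
  15. (~x12 \/ x8 \/ x1) — x1 is true.
  16. (~x7 \/ ~x2) — ~x7 is true.
  17. (~x10 \/ x11 \/ x8) — x11 is true.
  18. (~x5 \/ ~x8) — ~x8 is true.
  19. (~x8 \/ ~x5 \/ x9) — ~x8 is true.
  20. (x2 \/ x6 \/ ~x4) — x2 is true.
  21. (x12 \/ x2) — x2 is true.
  22. (~x3 \/ x10 \/ ~x6) — x10 is true.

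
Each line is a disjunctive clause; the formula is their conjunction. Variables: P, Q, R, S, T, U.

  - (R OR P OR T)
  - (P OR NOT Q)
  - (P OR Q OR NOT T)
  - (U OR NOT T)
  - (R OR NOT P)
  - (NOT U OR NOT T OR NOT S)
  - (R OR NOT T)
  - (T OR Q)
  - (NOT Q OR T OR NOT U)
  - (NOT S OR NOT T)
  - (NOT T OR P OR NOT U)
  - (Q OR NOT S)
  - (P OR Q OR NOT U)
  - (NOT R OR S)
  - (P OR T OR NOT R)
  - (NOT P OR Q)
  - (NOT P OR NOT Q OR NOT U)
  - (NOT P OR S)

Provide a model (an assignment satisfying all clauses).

Set P = True and propagate.
  then R is forced to True.
  then S is forced to True.
  then T is forced to False.
  then Q is forced to True.
  then U is forced to False.
Every clause has at least one true literal under this assignment.

P = 1, Q = 1, R = 1, S = 1, T = 0, U = 0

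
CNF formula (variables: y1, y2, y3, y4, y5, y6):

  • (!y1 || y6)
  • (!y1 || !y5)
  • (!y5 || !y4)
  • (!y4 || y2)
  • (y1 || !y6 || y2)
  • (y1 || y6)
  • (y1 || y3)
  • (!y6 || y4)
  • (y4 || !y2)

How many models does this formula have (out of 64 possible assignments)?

3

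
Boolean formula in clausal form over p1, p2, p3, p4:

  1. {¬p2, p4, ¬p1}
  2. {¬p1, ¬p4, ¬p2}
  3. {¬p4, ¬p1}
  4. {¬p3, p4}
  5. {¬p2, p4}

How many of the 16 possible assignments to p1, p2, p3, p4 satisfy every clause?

6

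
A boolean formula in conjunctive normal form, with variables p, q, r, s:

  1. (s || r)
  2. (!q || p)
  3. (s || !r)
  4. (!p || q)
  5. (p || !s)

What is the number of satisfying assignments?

Satisfying assignments:
  p=T q=T r=F s=T
  p=T q=T r=T s=T
That's 2 in total.

2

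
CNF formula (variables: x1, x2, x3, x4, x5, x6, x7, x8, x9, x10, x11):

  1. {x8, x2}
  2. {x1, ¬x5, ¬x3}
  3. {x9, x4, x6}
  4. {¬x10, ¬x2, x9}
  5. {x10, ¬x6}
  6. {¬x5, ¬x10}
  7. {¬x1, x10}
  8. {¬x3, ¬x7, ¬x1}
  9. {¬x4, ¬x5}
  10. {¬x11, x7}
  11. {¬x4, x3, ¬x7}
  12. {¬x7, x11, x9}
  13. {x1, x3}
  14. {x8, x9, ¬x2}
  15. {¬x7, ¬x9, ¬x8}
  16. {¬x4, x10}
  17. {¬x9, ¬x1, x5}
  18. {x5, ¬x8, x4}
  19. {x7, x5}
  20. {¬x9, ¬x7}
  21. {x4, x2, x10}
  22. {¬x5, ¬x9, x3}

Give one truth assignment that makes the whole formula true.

x1 = False, x2 = False, x3 = True, x4 = True, x5 = False, x6 = True, x7 = True, x8 = True, x9 = False, x10 = True, x11 = True

Check each clause:
  1. {x2, x8} — x8 is true.
  2. {x1, ¬x3, ¬x5} — ¬x5 is true.
  3. {x4, x9, x6} — x4 is true.
  4. {¬x2, ¬x10, x9} — ¬x2 is true.
  5. {¬x6, x10} — x10 is true.
  6. {¬x10, ¬x5} — ¬x5 is true.
  7. {¬x1, x10} — x10 is true.
  8. {¬x1, ¬x7, ¬x3} — ¬x1 is true.
  9. {¬x5, ¬x4} — ¬x5 is true.
  10. {x7, ¬x11} — x7 is true.
  11. {x3, ¬x4, ¬x7} — x3 is true.
  12. {¬x7, x9, x11} — x11 is true.
  13. {x1, x3} — x3 is true.
  14. {x9, x8, ¬x2} — x8 is true.
  15. {¬x7, ¬x9, ¬x8} — ¬x9 is true.
  16. {¬x4, x10} — x10 is true.
  17. {¬x9, x5, ¬x1} — ¬x1 is true.
  18. {x5, x4, ¬x8} — x4 is true.
  19. {x5, x7} — x7 is true.
  20. {¬x7, ¬x9} — ¬x9 is true.
  21. {x10, x2, x4} — x10 is true.
  22. {¬x9, ¬x5, x3} — ¬x5 is true.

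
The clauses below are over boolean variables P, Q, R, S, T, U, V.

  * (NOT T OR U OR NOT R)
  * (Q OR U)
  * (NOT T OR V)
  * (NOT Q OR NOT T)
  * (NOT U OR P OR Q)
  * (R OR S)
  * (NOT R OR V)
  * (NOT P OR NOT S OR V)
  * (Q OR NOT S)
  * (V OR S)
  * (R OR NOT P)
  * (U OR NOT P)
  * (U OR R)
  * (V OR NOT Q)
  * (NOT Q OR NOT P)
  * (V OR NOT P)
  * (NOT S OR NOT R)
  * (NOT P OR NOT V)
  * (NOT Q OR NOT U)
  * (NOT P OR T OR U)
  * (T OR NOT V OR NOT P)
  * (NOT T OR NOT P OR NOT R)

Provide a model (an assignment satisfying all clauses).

P=False, Q=True, R=True, S=False, T=False, U=False, V=True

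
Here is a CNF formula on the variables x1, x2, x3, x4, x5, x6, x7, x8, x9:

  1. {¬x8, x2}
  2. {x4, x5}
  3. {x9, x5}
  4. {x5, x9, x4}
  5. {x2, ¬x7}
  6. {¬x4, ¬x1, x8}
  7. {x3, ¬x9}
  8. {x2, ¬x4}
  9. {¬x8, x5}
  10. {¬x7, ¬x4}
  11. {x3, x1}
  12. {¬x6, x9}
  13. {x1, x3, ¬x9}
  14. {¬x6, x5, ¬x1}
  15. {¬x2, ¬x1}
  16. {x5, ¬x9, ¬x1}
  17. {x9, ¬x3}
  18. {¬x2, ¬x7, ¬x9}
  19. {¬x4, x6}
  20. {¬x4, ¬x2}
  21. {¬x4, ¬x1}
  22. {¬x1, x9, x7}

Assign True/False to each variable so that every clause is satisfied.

x1=False, x2=False, x3=True, x4=False, x5=True, x6=False, x7=False, x8=False, x9=True

x5 occurs only positively in the remaining clauses — set x5 = True.
Branch on x1: take x1 = False.
  then x3 is forced to True.
  then x9 is forced to True.
For the remaining variables, x2 = False, x4 = False, x6 = False, x7 = False, x8 = False works.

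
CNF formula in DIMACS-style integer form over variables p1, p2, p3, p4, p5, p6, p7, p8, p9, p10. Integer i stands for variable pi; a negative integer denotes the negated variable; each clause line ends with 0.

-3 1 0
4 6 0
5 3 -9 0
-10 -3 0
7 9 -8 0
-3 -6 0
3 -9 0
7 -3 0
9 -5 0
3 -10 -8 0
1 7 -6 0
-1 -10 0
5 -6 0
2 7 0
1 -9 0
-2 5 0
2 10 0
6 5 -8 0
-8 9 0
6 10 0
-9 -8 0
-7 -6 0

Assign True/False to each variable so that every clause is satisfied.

p1=F  p2=F  p3=F  p4=T  p5=F  p6=F  p7=T  p8=F  p9=F  p10=T

Check each clause:
  1. {¬p3, p1} — ¬p3 is true.
  2. {p6, p4} — p4 is true.
  3. {¬p9, p3, p5} — ¬p9 is true.
  4. {¬p3, ¬p10} — ¬p3 is true.
  5. {p9, p7, ¬p8} — ¬p8 is true.
  6. {¬p6, ¬p3} — ¬p6 is true.
  7. {¬p9, p3} — ¬p9 is true.
  8. {¬p3, p7} — ¬p3 is true.
  9. {¬p5, p9} — ¬p5 is true.
  10. {p3, ¬p8, ¬p10} — ¬p8 is true.
  11. {p1, ¬p6, p7} — ¬p6 is true.
  12. {¬p1, ¬p10} — ¬p1 is true.
  13. {p5, ¬p6} — ¬p6 is true.
  14. {p2, p7} — p7 is true.
  15. {p1, ¬p9} — ¬p9 is true.
  16. {p5, ¬p2} — ¬p2 is true.
  17. {p2, p10} — p10 is true.
  18. {p5, p6, ¬p8} — ¬p8 is true.
  19. {p9, ¬p8} — ¬p8 is true.
  20. {p10, p6} — p10 is true.
  21. {¬p9, ¬p8} — ¬p8 is true.
  22. {¬p6, ¬p7} — ¬p6 is true.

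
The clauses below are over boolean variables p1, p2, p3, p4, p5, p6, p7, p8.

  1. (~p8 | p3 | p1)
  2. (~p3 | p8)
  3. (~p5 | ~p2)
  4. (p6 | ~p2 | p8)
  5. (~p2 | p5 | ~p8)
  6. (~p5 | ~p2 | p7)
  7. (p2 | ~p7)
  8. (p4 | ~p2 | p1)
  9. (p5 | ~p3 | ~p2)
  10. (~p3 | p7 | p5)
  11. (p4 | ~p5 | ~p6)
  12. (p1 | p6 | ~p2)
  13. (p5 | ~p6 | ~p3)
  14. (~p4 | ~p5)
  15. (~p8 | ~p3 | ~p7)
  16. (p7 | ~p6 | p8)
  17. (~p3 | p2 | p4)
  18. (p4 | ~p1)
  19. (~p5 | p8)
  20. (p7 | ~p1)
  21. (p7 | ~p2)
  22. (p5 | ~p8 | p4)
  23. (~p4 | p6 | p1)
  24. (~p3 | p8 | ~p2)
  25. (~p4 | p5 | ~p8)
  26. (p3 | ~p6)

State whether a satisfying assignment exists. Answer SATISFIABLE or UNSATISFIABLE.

Branch on p1: take p1 = False.
The remaining clauses are satisfied by p2 = False, p3 = False, p4 = False, p5 = False, p6 = False, p7 = False, p8 = False.
So p1=False, p2=False, p3=False, p4=False, p5=False, p6=False, p7=False, p8=False is a satisfying assignment.

SATISFIABLE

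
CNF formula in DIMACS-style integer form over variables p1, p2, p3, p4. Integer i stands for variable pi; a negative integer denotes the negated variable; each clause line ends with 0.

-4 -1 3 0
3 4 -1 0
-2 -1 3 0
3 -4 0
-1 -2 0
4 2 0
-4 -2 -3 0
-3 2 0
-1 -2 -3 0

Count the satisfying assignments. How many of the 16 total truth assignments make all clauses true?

The models are:
  p1=0 p2=1 p3=0 p4=0
  p1=0 p2=1 p3=1 p4=0
Count: 2.

2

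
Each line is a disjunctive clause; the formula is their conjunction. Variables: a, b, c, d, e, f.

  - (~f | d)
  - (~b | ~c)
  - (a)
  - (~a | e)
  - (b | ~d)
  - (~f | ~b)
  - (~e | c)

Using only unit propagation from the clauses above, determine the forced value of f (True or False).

False

Unit clause (a) sets a = True.
From (~a | e) and a = True: e = True.
From (c | ~e) and e = True: c = True.
In (~c | ~b), ~c is now false; ~b must hold, so b = False.
In (~d | b), b is now false; ~d must hold, so d = False.
From (~f | d) and d = False: f = False.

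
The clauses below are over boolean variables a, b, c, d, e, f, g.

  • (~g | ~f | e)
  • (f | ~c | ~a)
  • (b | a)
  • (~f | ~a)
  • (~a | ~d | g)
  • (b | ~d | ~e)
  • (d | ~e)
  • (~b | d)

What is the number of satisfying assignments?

19

Split on a, then d.
  a=1, d=1: remaining (b,c,e,f,g) ∈ {(0,0,0,0,1); (1,0,0,0,1); (1,0,1,0,1)} — 3.
  a=1, d=0: remaining (b,c,e,f,g) ∈ {(0,0,0,0,0); (0,0,0,0,1)} — 2.
  a=0, d=1: c free; 7 ways for (b,e,f,g) × 2^1 = 14.
  a=0, d=0: a clause becomes empty — 0.
Total: 3 + 2 + 14 + 0 = 19.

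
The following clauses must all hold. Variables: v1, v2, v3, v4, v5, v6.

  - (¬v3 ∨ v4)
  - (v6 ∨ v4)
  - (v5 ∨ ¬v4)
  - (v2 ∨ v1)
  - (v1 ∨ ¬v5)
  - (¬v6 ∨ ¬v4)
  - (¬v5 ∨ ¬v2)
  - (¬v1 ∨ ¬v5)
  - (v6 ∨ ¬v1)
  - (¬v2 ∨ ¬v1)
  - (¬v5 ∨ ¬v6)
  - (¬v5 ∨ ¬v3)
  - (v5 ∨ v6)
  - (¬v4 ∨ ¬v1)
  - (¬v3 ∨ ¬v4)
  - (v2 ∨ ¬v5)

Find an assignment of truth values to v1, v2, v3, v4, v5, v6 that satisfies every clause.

Pure literal: v3 appears only negated; assign v3 = False.
Branch on v1: take v1 = True.
  then v5 is forced to False.
  then v4 is forced to False.
  then v6 is forced to True.
  then v2 is forced to False.
Check each clause:
  1. (¬v3 ∨ v4) — ¬v3 is true.
  2. (v6 ∨ v4) — v6 is true.
  3. (¬v4 ∨ v5) — ¬v4 is true.
  4. (v2 ∨ v1) — v1 is true.
  5. (¬v5 ∨ v1) — v1 is true.
  6. (¬v4 ∨ ¬v6) — ¬v4 is true.
  7. (¬v2 ∨ ¬v5) — ¬v5 is true.
  8. (¬v5 ∨ ¬v1) — ¬v5 is true.
  9. (¬v1 ∨ v6) — v6 is true.
  10. (¬v2 ∨ ¬v1) — ¬v2 is true.
  11. (¬v5 ∨ ¬v6) — ¬v5 is true.
  12. (¬v3 ∨ ¬v5) — ¬v5 is true.
  13. (v5 ∨ v6) — v6 is true.
  14. (¬v4 ∨ ¬v1) — ¬v4 is true.
  15. (¬v4 ∨ ¬v3) — ¬v4 is true.
  16. (¬v5 ∨ v2) — ¬v5 is true.

v1=1, v2=0, v3=0, v4=0, v5=0, v6=1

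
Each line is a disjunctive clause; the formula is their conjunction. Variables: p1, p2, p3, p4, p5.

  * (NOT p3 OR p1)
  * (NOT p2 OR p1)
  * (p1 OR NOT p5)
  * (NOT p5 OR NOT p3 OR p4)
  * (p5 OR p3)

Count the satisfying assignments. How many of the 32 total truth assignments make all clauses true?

10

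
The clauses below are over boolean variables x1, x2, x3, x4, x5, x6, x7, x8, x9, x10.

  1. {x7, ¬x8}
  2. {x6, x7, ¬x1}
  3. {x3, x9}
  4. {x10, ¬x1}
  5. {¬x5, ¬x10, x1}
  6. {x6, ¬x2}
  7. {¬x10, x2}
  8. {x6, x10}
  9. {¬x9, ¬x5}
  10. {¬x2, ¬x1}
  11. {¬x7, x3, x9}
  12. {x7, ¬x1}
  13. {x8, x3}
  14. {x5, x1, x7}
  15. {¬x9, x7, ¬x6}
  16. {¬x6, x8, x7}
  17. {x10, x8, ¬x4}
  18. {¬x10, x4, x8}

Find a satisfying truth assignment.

x1 = F  x2 = F  x3 = T  x4 = T  x5 = F  x6 = T  x7 = T  x8 = T  x9 = F  x10 = F

Check each clause:
  1. {¬x8, x7} — x7 is true.
  2. {x7, x6, ¬x1} — ¬x1 is true.
  3. {x3, x9} — x3 is true.
  4. {x10, ¬x1} — ¬x1 is true.
  5. {x1, ¬x5, ¬x10} — ¬x5 is true.
  6. {x6, ¬x2} — ¬x2 is true.
  7. {x2, ¬x10} — ¬x10 is true.
  8. {x10, x6} — x6 is true.
  9. {¬x5, ¬x9} — ¬x5 is true.
  10. {¬x1, ¬x2} — ¬x2 is true.
  11. {x3, ¬x7, x9} — x3 is true.
  12. {x7, ¬x1} — ¬x1 is true.
  13. {x8, x3} — x8 is true.
  14. {x7, x1, x5} — x7 is true.
  15. {¬x6, ¬x9, x7} — x7 is true.
  16. {x8, ¬x6, x7} — x8 is true.
  17. {x8, ¬x4, x10} — x8 is true.
  18. {¬x10, x4, x8} — x8 is true.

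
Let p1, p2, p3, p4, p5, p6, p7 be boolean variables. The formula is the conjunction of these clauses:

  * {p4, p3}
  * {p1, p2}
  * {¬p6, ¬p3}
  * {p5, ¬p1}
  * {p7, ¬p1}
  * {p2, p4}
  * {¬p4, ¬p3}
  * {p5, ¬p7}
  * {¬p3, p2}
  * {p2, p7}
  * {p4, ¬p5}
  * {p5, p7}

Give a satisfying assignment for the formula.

Pure literal: p2 appears only positively; assign p2 = True.
Set p1 = False and propagate.
Try p3 = False.
  then p4 is forced to True.
For the remaining variables, p5 = True, p6 = True, p7 = False works.

p1=F, p2=T, p3=F, p4=T, p5=T, p6=T, p7=F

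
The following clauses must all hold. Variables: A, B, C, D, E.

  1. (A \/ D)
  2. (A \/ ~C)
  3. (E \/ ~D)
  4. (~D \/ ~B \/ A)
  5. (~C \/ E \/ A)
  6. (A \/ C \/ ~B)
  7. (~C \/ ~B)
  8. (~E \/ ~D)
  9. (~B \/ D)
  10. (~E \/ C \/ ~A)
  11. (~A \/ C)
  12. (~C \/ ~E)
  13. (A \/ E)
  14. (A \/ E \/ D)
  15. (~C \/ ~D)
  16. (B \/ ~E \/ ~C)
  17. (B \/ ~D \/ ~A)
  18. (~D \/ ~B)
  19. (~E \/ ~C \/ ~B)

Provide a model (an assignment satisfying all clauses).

Set A = True and propagate.
  then C is forced to True.
  then B is forced to False.
  then E is forced to False.
  then D is forced to False.

A = 1, B = 0, C = 1, D = 0, E = 0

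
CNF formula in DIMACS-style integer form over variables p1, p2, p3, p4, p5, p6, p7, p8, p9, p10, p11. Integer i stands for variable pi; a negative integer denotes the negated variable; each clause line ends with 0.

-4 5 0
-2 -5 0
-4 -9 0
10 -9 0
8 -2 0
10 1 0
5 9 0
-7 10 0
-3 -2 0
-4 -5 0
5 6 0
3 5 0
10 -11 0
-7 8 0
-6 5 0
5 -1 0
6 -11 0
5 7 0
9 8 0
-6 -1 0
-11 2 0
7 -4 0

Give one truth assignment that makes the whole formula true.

p1=F, p2=F, p3=T, p4=F, p5=T, p6=F, p7=F, p8=T, p9=F, p10=T, p11=F

Pure literal: p4 appears only negated; assign p4 = False.
Pure literal: p8 appears only positively; assign p8 = True.
Try p1 = False.
  then p10 is forced to True.
Set p2 = False and propagate.
  then p11 is forced to False.
Set p3 = True and propagate.
For the remaining variables, p5 = True, p6 = False, p7 = False, p9 = False works.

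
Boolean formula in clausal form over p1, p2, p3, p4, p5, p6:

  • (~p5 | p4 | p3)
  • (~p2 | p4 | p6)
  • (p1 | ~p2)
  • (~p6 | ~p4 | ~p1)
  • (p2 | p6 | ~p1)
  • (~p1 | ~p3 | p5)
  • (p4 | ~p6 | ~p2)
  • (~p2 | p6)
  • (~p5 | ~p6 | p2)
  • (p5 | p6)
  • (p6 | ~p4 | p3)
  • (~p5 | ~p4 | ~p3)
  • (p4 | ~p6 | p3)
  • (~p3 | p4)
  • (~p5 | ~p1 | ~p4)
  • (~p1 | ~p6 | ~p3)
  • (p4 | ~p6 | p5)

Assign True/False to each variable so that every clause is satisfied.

Try p1 = False.
  then p2 is forced to False.
Branch on p3: take p3 = False.
The remaining clauses are satisfied by p4 = True, p5 = False, p6 = True.

p1=F  p2=F  p3=F  p4=T  p5=F  p6=T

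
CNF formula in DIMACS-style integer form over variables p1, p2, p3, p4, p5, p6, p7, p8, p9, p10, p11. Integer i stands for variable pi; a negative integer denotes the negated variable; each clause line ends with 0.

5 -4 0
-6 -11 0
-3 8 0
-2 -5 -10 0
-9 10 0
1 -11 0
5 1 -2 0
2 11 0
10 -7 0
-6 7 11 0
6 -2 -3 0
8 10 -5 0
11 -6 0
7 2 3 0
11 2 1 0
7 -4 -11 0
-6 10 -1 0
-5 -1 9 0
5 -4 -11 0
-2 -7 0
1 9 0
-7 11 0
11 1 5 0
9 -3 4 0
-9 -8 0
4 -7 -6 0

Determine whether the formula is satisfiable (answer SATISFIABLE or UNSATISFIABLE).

Set p1 = True and propagate.
The remaining clauses are satisfied by p2 = True, p3 = False, p4 = False, p5 = False, p6 = False, p7 = False, p8 = False, p9 = False, p10 = False, p11 = True.
So p1=True, p2=True, p3=False, p4=False, p5=False, p6=False, p7=False, p8=False, p9=False, p10=False, p11=True is a satisfying assignment.

SATISFIABLE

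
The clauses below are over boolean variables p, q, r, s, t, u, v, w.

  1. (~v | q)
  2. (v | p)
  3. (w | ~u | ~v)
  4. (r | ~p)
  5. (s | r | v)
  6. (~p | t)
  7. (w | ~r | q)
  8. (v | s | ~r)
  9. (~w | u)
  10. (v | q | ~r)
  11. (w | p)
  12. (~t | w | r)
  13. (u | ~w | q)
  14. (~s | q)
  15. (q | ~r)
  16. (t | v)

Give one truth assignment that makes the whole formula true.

p = T, q = T, r = T, s = T, t = T, u = F, v = T, w = F

Check each clause:
  1. (q | ~v) — q is true.
  2. (v | p) — p is true.
  3. (~v | w | ~u) — ~u is true.
  4. (r | ~p) — r is true.
  5. (r | v | s) — r is true.
  6. (~p | t) — t is true.
  7. (q | ~r | w) — q is true.
  8. (~r | v | s) — s is true.
  9. (~w | u) — ~w is true.
  10. (~r | v | q) — q is true.
  11. (w | p) — p is true.
  12. (~t | w | r) — r is true.
  13. (~w | u | q) — ~w is true.
  14. (~s | q) — q is true.
  15. (q | ~r) — q is true.
  16. (v | t) — t is true.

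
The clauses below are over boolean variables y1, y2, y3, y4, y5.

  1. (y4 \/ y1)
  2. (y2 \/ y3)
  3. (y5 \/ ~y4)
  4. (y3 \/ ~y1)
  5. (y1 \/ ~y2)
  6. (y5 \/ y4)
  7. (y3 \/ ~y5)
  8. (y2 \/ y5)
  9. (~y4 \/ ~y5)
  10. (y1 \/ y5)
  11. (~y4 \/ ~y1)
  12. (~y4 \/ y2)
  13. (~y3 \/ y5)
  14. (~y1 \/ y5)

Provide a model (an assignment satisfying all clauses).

Try y1 = True.
  then y3 is forced to True.
  then y4 is forced to False.
  then y5 is forced to True.
y2 is now unconstrained; take y2 = False.
Check each clause:
  1. (y1 \/ y4) — y1 is true.
  2. (y2 \/ y3) — y3 is true.
  3. (~y4 \/ y5) — ~y4 is true.
  4. (y3 \/ ~y1) — y3 is true.
  5. (~y2 \/ y1) — y1 is true.
  6. (y5 \/ y4) — y5 is true.
  7. (y3 \/ ~y5) — y3 is true.
  8. (y5 \/ y2) — y5 is true.
  9. (~y4 \/ ~y5) — ~y4 is true.
  10. (y1 \/ y5) — y1 is true.
  11. (~y4 \/ ~y1) — ~y4 is true.
  12. (~y4 \/ y2) — ~y4 is true.
  13. (~y3 \/ y5) — y5 is true.
  14. (y5 \/ ~y1) — y5 is true.

y1=1  y2=0  y3=1  y4=0  y5=1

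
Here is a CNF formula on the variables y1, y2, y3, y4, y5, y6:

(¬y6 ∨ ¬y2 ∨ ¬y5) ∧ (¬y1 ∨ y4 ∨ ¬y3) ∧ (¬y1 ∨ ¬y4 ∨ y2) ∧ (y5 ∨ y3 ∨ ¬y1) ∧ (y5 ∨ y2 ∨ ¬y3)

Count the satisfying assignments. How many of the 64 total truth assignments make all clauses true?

Split on y1, then y2.
  y1=1, y2=1: 5 of the 16 assignments to (y3,y4,y5,y6) work.
  y1=1, y2=0: remaining (y3,y4,y5,y6) ∈ {(0,0,1,0); (0,0,1,1)} — 2.
  y1=0, y2=1: y3, y4 free; 3 ways for (y5,y6) × 2^2 = 12.
  y1=0, y2=0: y4, y6 free; 3 ways for (y3,y5) × 2^2 = 12.
Total: 5 + 2 + 12 + 12 = 31.

31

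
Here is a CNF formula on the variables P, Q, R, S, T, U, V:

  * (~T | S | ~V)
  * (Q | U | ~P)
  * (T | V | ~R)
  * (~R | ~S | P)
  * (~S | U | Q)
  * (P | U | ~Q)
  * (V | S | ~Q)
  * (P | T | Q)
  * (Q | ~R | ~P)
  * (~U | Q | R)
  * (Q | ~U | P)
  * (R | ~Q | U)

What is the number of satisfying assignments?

Case analysis on Q and P:
  Q=1, P=1: 13 of the 32 assignments to (R,S,T,U,V) work.
  Q=1, P=0: 6 of the 32 assignments to (R,S,T,U,V) work.
  Q=0, P=1: a clause becomes empty — 0.
  Q=0, P=0: remaining (R,S,T,U,V) ∈ {(0,0,1,0,0); (1,0,1,0,0)} — 2.
Total: 13 + 6 + 0 + 2 = 21.

21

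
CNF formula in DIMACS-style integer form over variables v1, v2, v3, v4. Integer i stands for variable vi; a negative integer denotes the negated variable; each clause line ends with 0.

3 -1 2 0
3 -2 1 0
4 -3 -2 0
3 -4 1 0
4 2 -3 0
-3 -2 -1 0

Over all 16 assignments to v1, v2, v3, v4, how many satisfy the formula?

Satisfying assignments:
  v1=0 v2=0 v3=0 v4=0
  v1=0 v2=0 v3=1 v4=1
  v1=0 v2=1 v3=1 v4=1
  v1=1 v2=0 v3=1 v4=1
  v1=1 v2=1 v3=0 v4=0
  v1=1 v2=1 v3=0 v4=1
Count: 6.

6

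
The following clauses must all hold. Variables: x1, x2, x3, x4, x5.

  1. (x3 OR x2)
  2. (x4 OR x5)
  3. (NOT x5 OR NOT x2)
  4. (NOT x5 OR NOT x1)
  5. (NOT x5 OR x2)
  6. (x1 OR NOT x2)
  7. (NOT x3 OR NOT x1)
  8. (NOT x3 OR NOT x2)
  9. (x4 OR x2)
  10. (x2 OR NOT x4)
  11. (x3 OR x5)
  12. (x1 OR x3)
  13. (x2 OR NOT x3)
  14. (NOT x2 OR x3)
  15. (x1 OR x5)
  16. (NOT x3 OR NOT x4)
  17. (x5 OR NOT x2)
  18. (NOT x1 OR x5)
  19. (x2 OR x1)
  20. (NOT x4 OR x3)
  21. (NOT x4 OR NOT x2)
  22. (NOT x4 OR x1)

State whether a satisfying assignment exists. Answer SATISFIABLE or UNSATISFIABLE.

UNSATISFIABLE

x2 = True:
  propagation gives x5=False; an empty clause results — contradiction.
x2 = False:
  propagation gives x3=True; an empty clause results — contradiction.
Every branch closes, so no satisfying assignment exists.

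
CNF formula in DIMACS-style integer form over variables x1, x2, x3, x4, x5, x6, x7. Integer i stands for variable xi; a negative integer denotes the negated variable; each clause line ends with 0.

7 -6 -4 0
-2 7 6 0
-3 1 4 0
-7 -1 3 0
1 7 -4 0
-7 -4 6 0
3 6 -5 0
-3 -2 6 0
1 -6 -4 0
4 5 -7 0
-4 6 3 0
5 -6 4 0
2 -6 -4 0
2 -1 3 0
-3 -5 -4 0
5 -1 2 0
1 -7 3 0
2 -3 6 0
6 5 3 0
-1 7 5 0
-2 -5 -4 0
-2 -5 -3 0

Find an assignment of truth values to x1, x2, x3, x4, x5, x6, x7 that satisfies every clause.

x1 = 1  x2 = 0  x3 = 1  x4 = 0  x5 = 1  x6 = 1  x7 = 1

Check each clause:
  1. (!x6 || !x4 || x7) — !x4 is true.
  2. (x6 || x7 || !x2) — x7 is true.
  3. (x4 || !x3 || x1) — x1 is true.
  4. (x3 || !x1 || !x7) — x3 is true.
  5. (x7 || x1 || !x4) — x1 is true.
  6. (!x4 || !x7 || x6) — !x4 is true.
  7. (x3 || x6 || !x5) — x3 is true.
  8. (!x3 || x6 || !x2) — x6 is true.
  9. (x1 || !x6 || !x4) — x1 is true.
  10. (x4 || !x7 || x5) — x5 is true.
  11. (x6 || !x4 || x3) — x3 is true.
  12. (x5 || x4 || !x6) — x5 is true.
  13. (x2 || !x4 || !x6) — !x4 is true.
  14. (x2 || x3 || !x1) — x3 is true.
  15. (!x5 || !x4 || !x3) — !x4 is true.
  16. (x2 || !x1 || x5) — x5 is true.
  17. (x1 || !x7 || x3) — x1 is true.
  18. (x6 || x2 || !x3) — x6 is true.
  19. (x5 || x6 || x3) — x3 is true.
  20. (x5 || !x1 || x7) — x5 is true.
  21. (!x5 || !x2 || !x4) — !x4 is true.
  22. (!x2 || !x5 || !x3) — !x2 is true.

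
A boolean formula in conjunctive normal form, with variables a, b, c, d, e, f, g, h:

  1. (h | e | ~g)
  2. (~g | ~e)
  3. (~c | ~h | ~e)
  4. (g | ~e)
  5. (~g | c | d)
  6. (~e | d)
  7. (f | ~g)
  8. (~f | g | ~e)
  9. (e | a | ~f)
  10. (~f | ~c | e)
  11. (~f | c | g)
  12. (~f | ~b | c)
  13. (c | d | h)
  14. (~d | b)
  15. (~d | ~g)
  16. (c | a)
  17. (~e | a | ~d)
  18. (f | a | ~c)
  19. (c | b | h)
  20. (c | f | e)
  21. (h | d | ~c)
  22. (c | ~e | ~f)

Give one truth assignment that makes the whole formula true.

a=T, b=F, c=T, d=F, e=F, f=F, g=F, h=T

Pure literal: a appears only positively; assign a = True.
Branch on b: take b = False.
  then d is forced to False.
  then e is forced to False.
Set c = True and propagate.
  then f is forced to False.
  then g is forced to False.
  then h is forced to True.
Every clause has at least one true literal under this assignment.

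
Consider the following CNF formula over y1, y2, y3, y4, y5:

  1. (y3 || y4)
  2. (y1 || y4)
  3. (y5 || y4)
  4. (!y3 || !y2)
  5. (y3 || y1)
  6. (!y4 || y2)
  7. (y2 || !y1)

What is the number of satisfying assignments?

The models are:
  y1=T y2=T y3=F y4=T y5=F
  y1=T y2=T y3=F y4=T y5=T
Count: 2.

2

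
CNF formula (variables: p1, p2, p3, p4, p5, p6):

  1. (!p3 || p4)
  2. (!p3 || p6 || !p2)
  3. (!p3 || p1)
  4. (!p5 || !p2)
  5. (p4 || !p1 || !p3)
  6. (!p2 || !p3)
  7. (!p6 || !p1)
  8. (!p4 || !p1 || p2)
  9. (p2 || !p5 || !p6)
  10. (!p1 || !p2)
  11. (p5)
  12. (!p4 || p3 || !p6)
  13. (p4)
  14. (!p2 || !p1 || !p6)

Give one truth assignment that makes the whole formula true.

p1 = 0, p2 = 0, p3 = 0, p4 = 1, p5 = 1, p6 = 0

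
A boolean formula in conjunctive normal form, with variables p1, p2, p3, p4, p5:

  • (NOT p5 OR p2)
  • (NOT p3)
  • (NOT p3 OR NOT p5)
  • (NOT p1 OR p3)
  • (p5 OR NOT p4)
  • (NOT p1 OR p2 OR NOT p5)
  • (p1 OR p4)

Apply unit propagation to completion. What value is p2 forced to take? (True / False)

True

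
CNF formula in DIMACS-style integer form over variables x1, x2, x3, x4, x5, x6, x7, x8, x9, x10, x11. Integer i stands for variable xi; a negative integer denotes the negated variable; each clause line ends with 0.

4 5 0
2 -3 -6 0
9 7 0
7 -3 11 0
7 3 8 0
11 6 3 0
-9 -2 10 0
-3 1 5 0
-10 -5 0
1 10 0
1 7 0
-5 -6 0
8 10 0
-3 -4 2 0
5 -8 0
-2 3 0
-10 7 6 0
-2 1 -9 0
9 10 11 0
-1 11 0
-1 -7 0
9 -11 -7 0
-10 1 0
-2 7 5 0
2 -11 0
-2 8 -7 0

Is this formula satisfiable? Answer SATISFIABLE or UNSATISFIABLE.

x7 = True:
  propagation gives x1=False, x10=True; an empty clause results — contradiction.
x7 = False:
  propagation gives x9=True, x1=True, x11=True, x2=True; an empty clause results — contradiction.
Every branch closes, so no satisfying assignment exists.

UNSATISFIABLE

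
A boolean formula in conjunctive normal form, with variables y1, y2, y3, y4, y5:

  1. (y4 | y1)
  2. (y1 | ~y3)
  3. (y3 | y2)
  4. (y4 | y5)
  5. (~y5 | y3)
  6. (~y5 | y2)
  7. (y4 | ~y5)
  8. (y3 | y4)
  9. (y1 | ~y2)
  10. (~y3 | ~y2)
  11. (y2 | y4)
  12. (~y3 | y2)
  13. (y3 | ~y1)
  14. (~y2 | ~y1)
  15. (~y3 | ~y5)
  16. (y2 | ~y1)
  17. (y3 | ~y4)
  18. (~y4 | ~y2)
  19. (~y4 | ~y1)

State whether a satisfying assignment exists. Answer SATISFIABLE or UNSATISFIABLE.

UNSATISFIABLE

y2 = True:
  propagation gives y1=True; an empty clause results — contradiction.
y2 = False:
  propagation gives y3=True; an empty clause results — contradiction.
Every branch closes, so no satisfying assignment exists.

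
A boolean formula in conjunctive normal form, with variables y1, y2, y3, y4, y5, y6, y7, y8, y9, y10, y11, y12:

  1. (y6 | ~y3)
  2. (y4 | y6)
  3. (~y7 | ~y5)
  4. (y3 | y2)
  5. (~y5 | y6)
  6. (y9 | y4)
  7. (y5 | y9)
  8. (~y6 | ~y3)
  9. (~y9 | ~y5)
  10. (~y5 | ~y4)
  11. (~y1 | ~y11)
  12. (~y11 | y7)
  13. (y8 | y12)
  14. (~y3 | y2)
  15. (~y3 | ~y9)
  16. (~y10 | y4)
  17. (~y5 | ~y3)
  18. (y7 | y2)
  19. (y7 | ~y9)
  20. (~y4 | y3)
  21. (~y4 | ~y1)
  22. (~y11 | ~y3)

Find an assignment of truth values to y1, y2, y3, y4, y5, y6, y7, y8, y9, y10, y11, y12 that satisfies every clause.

y1 = 0  y2 = 1  y3 = 0  y4 = 0  y5 = 0  y6 = 1  y7 = 1  y8 = 1  y9 = 1  y10 = 0  y11 = 1  y12 = 0

y1 occurs only negated in the remaining clauses — set y1 = False.
y2 occurs only positively in the remaining clauses — set y2 = True.
Branch on y3: take y3 = False.
  then y4 is forced to False.
  then y6 is forced to True.
  then y9 is forced to True.
  then y5 is forced to False.
  then y10 is forced to False.
  then y7 is forced to True.
For the remaining variables, y8 = True, y11 = True, y12 = False works.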